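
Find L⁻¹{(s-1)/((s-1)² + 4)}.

Using frequency shift: L⁻¹{(s-a)/((s-a)² + b²)} = e^(at)cos(bt). Here a=1, b=2

Final answer: e^t·cos(2t)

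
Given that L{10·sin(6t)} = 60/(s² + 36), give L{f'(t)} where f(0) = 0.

L{f'(t)} = s·F(s) - f(0) = s·60/(s² + 36) - 0 = 60s/(s² + 36)

Final answer: 60s/(s² + 36)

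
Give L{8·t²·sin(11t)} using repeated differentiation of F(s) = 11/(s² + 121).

F(s) = 11/(s² + 121). F'(s) = -22s/(s² + 121)². F''(s) = -22(121 - 3s²)/(s² + 121)³ = (66s² - 2662)/(s² + 121)³. So L{t²·sin(11t)} = (-1)² F''(s) = (66s² - 2662)/(s² + 121)³. Then L{8·t²·sin(11t)} = 8·(66s² - 2662)/(s² + 121)³ = (528s² - 21296)/(s² + 121)³

Final answer: (528s² - 21296)/(s² + 121)³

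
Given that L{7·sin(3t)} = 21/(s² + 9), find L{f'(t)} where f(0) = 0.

L{f'(t)} = s·F(s) - f(0) = s·21/(s² + 9) - 0 = 21s/(s² + 9)

Final answer: 21s/(s² + 9)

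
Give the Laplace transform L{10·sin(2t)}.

L{sin(ωt)} = ω/(s² + ω²), so L{sin(2t)} = 2/(s² + 4). Then L{10·sin(2t)} = 10·2/(s² + 4) = 20/(s² + 4)

Final answer: 20/(s² + 4)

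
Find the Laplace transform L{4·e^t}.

L{e^(at)} = 1/(s-a), so L{e^t} = 1/(s-1). Then L{4·e^t} = 4/(s-1)

Final answer: 4/(s-1)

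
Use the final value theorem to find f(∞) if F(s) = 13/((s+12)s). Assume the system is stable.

f(∞) = lim_{s→0} sF(s) = lim_{s→0} 13/(s+12) = 13/12

Final answer: 13/12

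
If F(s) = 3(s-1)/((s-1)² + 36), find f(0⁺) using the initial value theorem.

f(0⁺) = lim_{s→∞} sF(s) = lim_{s→∞} 3s(s-1)/((s-1)² + 36) = 3

Final answer: 3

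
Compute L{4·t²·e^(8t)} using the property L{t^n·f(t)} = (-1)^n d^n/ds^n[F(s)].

L{e^(8t)} = 1/(s-8). d/ds[1/(s-8)] = -1/(s-8)². d²/ds²[1/(s-8)] = 2/(s-8)³. So L{t²·e^(8t)} = (-1)² · 2/(s-8)³ = 2/(s-8)³. Then L{4·t²·e^(8t)} = 4·2/(s-8)³ = 8/(s-8)³

Final answer: 8/(s-8)³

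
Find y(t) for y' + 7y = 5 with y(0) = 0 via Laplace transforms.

sY + 7Y = 5/s. Y = 5/(s(s+7)). Partial fractions: Y = 5/7/s - 5/7/(s+7)

Final answer: y(t) = 5/7(1 - e^(-7t))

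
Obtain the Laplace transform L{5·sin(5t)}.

L{sin(ωt)} = ω/(s² + ω²), so L{sin(5t)} = 5/(s² + 25). Then L{5·sin(5t)} = 5·5/(s² + 25) = 25/(s² + 25)

Final answer: 25/(s² + 25)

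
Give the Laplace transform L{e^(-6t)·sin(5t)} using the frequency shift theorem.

Frequency shift: L{e^(at)f(t)} = F(s-a). L{e^(-6t)·sin(5t)} = 5/((s+6)² + 25)

Final answer: 5/((s+6)² + 25)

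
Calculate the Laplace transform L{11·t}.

L{t^n} = n!/s^(n+1), so L{t} = 1/s^2. Then L{11·t} = 11·1/s^2 = 11/s^2

Final answer: 11/s^2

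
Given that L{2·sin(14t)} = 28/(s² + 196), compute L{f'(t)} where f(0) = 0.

L{f'(t)} = s·F(s) - f(0) = s·28/(s² + 196) - 0 = 28s/(s² + 196)

Final answer: 28s/(s² + 196)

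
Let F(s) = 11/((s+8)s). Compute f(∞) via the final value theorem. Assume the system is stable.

f(∞) = lim_{s→0} sF(s) = lim_{s→0} 11/(s+8) = 11/8

Final answer: 11/8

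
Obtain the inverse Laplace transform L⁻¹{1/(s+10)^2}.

L⁻¹{n!/(s-a)^(n+1)} = t^n·e^(at), so L⁻¹{1/(s+10)^2} = t·e^(-10t)

Final answer: t·e^(-10t)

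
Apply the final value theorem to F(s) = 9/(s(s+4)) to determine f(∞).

f(∞) = lim_{s→0} s·9/(s(s+4)) = lim_{s→0} 9/(s+4) = 9/4 = 9/4

Final answer: 9/4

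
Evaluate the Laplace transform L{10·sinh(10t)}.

L{sinh(ωt)} = ω/(s² - ω²), so L{sinh(10t)} = 10/(s² - 100). Then L{10·sinh(10t)} = 10·10/(s² - 100) = 100/(s² - 100)

Final answer: 100/(s² - 100)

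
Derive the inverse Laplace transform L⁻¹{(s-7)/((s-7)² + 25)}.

Using frequency shift, L⁻¹{(s-7)/((s-7)² + 25)} = e^(7t)·cos(5t)

Final answer: e^(7t)·cos(5t)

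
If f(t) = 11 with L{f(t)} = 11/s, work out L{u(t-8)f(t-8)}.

Time shift theorem: L{u(t-a)f(t-a)} = e^(-as)F(s). Here a=8, F(s) = 11/s, so L{u(t-8)f(t-8)} = e^(-8s)·11/s

Final answer: e^(-8s)·11/s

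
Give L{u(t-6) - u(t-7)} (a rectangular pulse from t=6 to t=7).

L{u(t-a)} = e^(-as)/s. L{u(t-6) - u(t-7)} = (e^(-6s) - e^(-7s))/s

Final answer: (e^(-6s) - e^(-7s))/s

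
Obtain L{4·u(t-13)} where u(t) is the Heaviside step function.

L{u(t-a)} = e^(-as)/s. Here a=13, so L{u(t-13)} = e^(-13s)/s, and L{4·u(t-13)} = 4·e^(-13s)/s

Final answer: 4·e^(-13s)/s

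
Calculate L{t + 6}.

L{t + 6} = L{t} + 6·L{1} = 1/s² + 6/s

Final answer: 1/s² + 6/s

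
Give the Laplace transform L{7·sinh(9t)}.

L{sinh(ωt)} = ω/(s² - ω²), so L{sinh(9t)} = 9/(s² - 81). Then L{7·sinh(9t)} = 7·9/(s² - 81) = 63/(s² - 81)

Final answer: 63/(s² - 81)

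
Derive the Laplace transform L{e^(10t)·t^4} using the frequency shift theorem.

L{e^(at)·t^n} = n!/(s-a)^(n+1), so L{e^(10t)·t^4} = 24/(s-10)^5

Final answer: 24/(s-10)^5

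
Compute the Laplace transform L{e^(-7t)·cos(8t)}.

L{e^(at)·cos(ωt)} = (s-a)/((s-a)² + ω²), so L{e^(-7t)·cos(8t)} = (s+7)/((s+7)² + 64)

Final answer: (s+7)/((s+7)² + 64)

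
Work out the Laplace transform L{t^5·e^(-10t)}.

L{t^n·e^(at)} = n!/(s-a)^(n+1), so L{t^5·e^(-10t)} = 120/(s+10)^6

Final answer: 120/(s+10)^6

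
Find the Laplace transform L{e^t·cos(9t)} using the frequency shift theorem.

Frequency shift: L{e^(at)f(t)} = F(s-a). L{e^t·cos(9t)} = (s-1)/((s-1)² + 81)

Final answer: (s-1)/((s-1)² + 81)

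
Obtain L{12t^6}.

L{t^n} = n!/s^(n+1). So L{12t^6} = 12·6!/s^7 = 8640/s^7

Final answer: 8640/s^7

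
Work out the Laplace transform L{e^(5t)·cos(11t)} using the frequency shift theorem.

Frequency shift: L{e^(at)f(t)} = F(s-a). L{e^(5t)·cos(11t)} = (s-5)/((s-5)² + 121)

Final answer: (s-5)/((s-5)² + 121)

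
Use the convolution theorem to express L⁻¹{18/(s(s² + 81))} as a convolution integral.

18/(s(s² + 81)) = (1/s)·(18/(s² + 81)) = L{1}·L{2·sin(9t)}. So f(t) = 1*(2·sin(9t)) = ∫₀ᵗ 2·sin(9τ) dτ

Final answer: ∫₀ᵗ 2·sin(9τ) dτ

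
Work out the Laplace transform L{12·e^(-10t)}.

L{e^(at)} = 1/(s-a), so L{e^(-10t)} = 1/(s+10). Then L{12·e^(-10t)} = 12/(s+10)

Final answer: 12/(s+10)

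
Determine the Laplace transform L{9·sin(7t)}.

L{sin(ωt)} = ω/(s² + ω²), so L{sin(7t)} = 7/(s² + 49). Then L{9·sin(7t)} = 9·7/(s² + 49) = 63/(s² + 49)

Final answer: 63/(s² + 49)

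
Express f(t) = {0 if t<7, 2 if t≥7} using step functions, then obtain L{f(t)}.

f(t) = 2·u(t-7). L{u(t-7)} = e^(-7s)/s, so L{f(t)} = 2·e^(-7s)/s

Final answer: 2·e^(-7s)/s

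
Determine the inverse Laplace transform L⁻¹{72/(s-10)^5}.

L⁻¹{n!/(s-a)^(n+1)} = t^n·e^(at) with n=4, a=10. So L⁻¹{24/(s-10)^5} = t^4·e^(10t), and L⁻¹{72/(s-10)^5} = (72/24)·t^4·e^(10t) = 3·t^4·e^(10t)

Final answer: 3·t^4·e^(10t)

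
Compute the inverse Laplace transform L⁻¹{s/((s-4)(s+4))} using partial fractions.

Using partial fractions, f(t) = (4e^(4t) + 4e^(-4t))/8

Final answer: (4e^(4t) + 4e^(-4t))/8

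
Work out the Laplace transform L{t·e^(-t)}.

L{t^n·e^(at)} = n!/(s-a)^(n+1), so L{t·e^(-t)} = 1/(s+1)^2

Final answer: 1/(s+1)^2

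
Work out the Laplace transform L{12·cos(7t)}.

L{cos(ωt)} = s/(s² + ω²), so L{cos(7t)} = s/(s² + 49). Then L{12·cos(7t)} = 12·s/(s² + 49) = 12s/(s² + 49)

Final answer: 12s/(s² + 49)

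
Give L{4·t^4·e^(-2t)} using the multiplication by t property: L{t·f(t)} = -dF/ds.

Using L{t^n·e^(at)} = n!/(s-a)^(n+1), L{t^4·e^(-2t)} = 24/(s+2)^5, so L{4·t^4·e^(-2t)} = 4·24/(s+2)^5 = 96/(s+2)^5

Final answer: 96/(s+2)^5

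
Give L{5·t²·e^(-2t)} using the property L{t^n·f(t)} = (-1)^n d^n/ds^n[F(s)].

L{e^(-2t)} = 1/(s+2). d/ds[1/(s+2)] = -1/(s+2)². d²/ds²[1/(s+2)] = 2/(s+2)³. So L{t²·e^(-2t)} = (-1)² · 2/(s+2)³ = 2/(s+2)³. Then L{5·t²·e^(-2t)} = 5·2/(s+2)³ = 10/(s+2)³

Final answer: 10/(s+2)³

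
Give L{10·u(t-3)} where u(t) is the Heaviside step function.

L{u(t-a)} = e^(-as)/s. Here a=3, so L{u(t-3)} = e^(-3s)/s, and L{10·u(t-3)} = 10·e^(-3s)/s

Final answer: 10·e^(-3s)/s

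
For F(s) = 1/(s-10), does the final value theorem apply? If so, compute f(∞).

sF(s) = s/(s-10) has a pole at s = 10 in the right half-plane. Theorem does NOT apply (unstable system; f(t) = e^(10t) grows without bound).

Final answer: Not applicable (unstable)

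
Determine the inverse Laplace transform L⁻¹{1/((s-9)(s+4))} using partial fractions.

Decompose: A/(s-9) + B/(s+4). A = 1/13, B = -1/13. f(t) = (e^(9t) - e^(-4t))/13

Final answer: (e^(9t) - e^(-4t))/13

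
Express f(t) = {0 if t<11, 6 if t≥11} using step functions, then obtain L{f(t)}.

f(t) = 6·u(t-11). L{u(t-11)} = e^(-11s)/s, so L{f(t)} = 6·e^(-11s)/s

Final answer: 6·e^(-11s)/s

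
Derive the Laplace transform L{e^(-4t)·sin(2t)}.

L{e^(at)·sin(ωt)} = ω/((s-a)² + ω²), so L{e^(-4t)·sin(2t)} = 2/((s+4)² + 4)

Final answer: 2/((s+4)² + 4)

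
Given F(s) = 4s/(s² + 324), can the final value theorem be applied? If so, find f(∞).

The final value theorem requires all poles of sF(s) in the left half-plane. sF(s) = 4s²/(s² + 324) has poles at s = ±18i (imaginary axis). Theorem does NOT apply (oscillatory system).

Final answer: Not applicable (oscillatory)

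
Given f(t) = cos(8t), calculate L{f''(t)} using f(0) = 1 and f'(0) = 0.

F(s) = s/(s² + 64). L{f''(t)} = s²F(s) - sf(0) - f'(0) = s³/(s² + 64) - s = (s³ - s(s² + 64))/(s² + 64) = -64s/(s² + 64)

Final answer: -64s/(s² + 64)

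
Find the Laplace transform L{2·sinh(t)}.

L{sinh(ωt)} = ω/(s² - ω²), so L{sinh(t)} = 1/(s² - 1). Then L{2·sinh(t)} = 2·1/(s² - 1) = 2/(s² - 1)

Final answer: 2/(s² - 1)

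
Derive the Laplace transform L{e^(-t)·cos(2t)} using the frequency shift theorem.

Frequency shift: L{e^(at)f(t)} = F(s-a). L{e^(-t)·cos(2t)} = (s+1)/((s+1)² + 4)

Final answer: (s+1)/((s+1)² + 4)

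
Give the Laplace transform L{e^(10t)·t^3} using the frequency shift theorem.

L{e^(at)·t^n} = n!/(s-a)^(n+1), so L{e^(10t)·t^3} = 6/(s-10)^4

Final answer: 6/(s-10)^4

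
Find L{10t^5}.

L{t^n} = n!/s^(n+1). So L{10t^5} = 10·5!/s^6 = 1200/s^6

Final answer: 1200/s^6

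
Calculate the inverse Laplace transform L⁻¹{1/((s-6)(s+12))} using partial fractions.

Decompose: A/(s-6) + B/(s+12). A = 1/18, B = -1/18. f(t) = (e^(6t) - e^(-12t))/18

Final answer: (e^(6t) - e^(-12t))/18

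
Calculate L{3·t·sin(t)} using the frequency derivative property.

L{sin(t)} = 1/(s² + 1). By L{t·f(t)} = -F'(s): -d/ds[1/(s² + 1)] = -(1)·(-2s)/(s² + 1)² = 2s/(s² + 1)². Then L{3·t·sin(t)} = 3·2s/(s² + 1)² = 6s/(s² + 1)²

Final answer: 6s/(s² + 1)²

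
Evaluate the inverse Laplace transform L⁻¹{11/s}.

L⁻¹{c/s} = c, so L⁻¹{11/s} = 11

Final answer: 11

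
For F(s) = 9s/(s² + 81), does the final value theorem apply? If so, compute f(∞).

The final value theorem requires all poles of sF(s) in the left half-plane. sF(s) = 9s²/(s² + 81) has poles at s = ±9i (imaginary axis). Theorem does NOT apply (oscillatory system).

Final answer: Not applicable (oscillatory)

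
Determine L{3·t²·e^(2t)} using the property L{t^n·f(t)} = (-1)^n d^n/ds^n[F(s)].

L{e^(2t)} = 1/(s-2). d/ds[1/(s-2)] = -1/(s-2)². d²/ds²[1/(s-2)] = 2/(s-2)³. So L{t²·e^(2t)} = (-1)² · 2/(s-2)³ = 2/(s-2)³. Then L{3·t²·e^(2t)} = 3·2/(s-2)³ = 6/(s-2)³

Final answer: 6/(s-2)³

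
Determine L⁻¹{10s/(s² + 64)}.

This is the form c·s/(s² + a²) with a = 8, c = 10. L⁻¹ = 10·cos(8t)

Final answer: 10·cos(8t)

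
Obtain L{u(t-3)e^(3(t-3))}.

u(t-a)f(t-a) with f(t)=e^(3t). L{e^(3t)} = 1/(s-3). By time shift: e^(-3s)/(s-3)

Final answer: e^(-3s)/(s-3)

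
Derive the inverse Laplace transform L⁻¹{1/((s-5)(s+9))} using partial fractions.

Decompose: A/(s-5) + B/(s+9). A = 1/14, B = -1/14. f(t) = (e^(5t) - e^(-9t))/14

Final answer: (e^(5t) - e^(-9t))/14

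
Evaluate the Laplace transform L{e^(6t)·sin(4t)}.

L{e^(at)·sin(ωt)} = ω/((s-a)² + ω²), so L{e^(6t)·sin(4t)} = 4/((s-6)² + 16)

Final answer: 4/((s-6)² + 16)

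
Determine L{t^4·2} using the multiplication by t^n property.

L{2} = 2/s. d^1/ds^1[1/s] = -1/s². d^2/ds^2[1/s] = 2/s^3. d^3/ds^3[1/s] = -6/s^4. d^4/ds^4[1/s] = 24/s^5. So L{t^4} = (-1)^{4}·24/s^5 = 24/s^5. Then L{t^4·2} = 2·24/s^5 = 48/s^5

Final answer: 48/s^5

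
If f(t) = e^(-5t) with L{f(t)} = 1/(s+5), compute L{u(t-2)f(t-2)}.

Time shift theorem: L{u(t-a)f(t-a)} = e^(-as)F(s). Here a=2, F(s) = 1/(s+5), so L{u(t-2)f(t-2)} = e^(-2s)·1/(s+5)

Final answer: e^(-2s)·1/(s+5)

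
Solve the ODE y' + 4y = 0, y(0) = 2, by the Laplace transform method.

L{y'} + 4L{y} = 0. sY - 2 + 4Y = 0. Y(s+4) = 2. Y = 2/(s+4)

Final answer: y(t) = 2e^(-4t)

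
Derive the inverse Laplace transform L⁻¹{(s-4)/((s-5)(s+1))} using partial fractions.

Using partial fractions, f(t) = (e^(5t) + 5e^(-t))/6

Final answer: (e^(5t) + 5e^(-t))/6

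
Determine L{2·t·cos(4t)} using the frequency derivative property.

L{cos(4t)} = s/(s² + 16). Derivative: d/ds[s/(s² + 16)] = [(s² + 16) - s·2s]/(s² + 16)² = (16 - s²)/(s² + 16)². So L{t·cos(4t)} = -F'(s) = (s² - 16)/(s² + 16)². Then L{2·t·cos(4t)} = 2·(s² - 16)/(s² + 16)²

Final answer: 2·(s² - 16)/(s² + 16)²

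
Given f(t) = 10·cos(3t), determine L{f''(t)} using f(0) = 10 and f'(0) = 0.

F(s) = 10s/(s² + 9). L{f''(t)} = s²F(s) - sf(0) - f'(0) = 10s³/(s² + 9) - 10s = (10s³ - 10s(s² + 9))/(s² + 9) = -90s/(s² + 9)

Final answer: -90s/(s² + 9)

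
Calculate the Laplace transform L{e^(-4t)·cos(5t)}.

L{e^(at)·cos(ωt)} = (s-a)/((s-a)² + ω²), so L{e^(-4t)·cos(5t)} = (s+4)/((s+4)² + 25)

Final answer: (s+4)/((s+4)² + 25)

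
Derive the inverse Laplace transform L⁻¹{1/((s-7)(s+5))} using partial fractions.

Decompose: A/(s-7) + B/(s+5). A = 1/12, B = -1/12. f(t) = (e^(7t) - e^(-5t))/12

Final answer: (e^(7t) - e^(-5t))/12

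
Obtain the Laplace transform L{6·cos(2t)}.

L{cos(ωt)} = s/(s² + ω²), so L{cos(2t)} = s/(s² + 4). Then L{6·cos(2t)} = 6·s/(s² + 4) = 6s/(s² + 4)

Final answer: 6s/(s² + 4)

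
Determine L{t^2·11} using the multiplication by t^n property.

L{11} = 11/s. d^1/ds^1[1/s] = -1/s². d^2/ds^2[1/s] = 2/s^3. So L{t^2} = (-1)^{2}·2/s^3 = 2/s^3. Then L{t^2·11} = 11·2/s^3 = 22/s^3

Final answer: 22/s^3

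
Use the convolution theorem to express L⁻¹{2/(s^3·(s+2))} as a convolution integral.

2/(s^3·(s+2)) = (2/s^3)·(1/(s+2)) = L{t^2}·L{e^(-2t)}. So f(t) = t^2*e^(-2t) = ∫₀ᵗ τ^2·e^(-2(t-τ)) dτ

Final answer: ∫₀ᵗ τ^2·e^(-2(t-τ)) dτ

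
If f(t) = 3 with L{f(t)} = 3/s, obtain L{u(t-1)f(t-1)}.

Time shift theorem: L{u(t-a)f(t-a)} = e^(-as)F(s). Here a=1, F(s) = 3/s, so L{u(t-1)f(t-1)} = e^(-s)·3/s

Final answer: e^(-s)·3/s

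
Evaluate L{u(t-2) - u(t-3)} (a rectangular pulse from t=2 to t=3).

L{u(t-a)} = e^(-as)/s. L{u(t-2) - u(t-3)} = (e^(-2s) - e^(-3s))/s

Final answer: (e^(-2s) - e^(-3s))/s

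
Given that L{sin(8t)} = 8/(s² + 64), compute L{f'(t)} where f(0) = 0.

L{f'(t)} = s·F(s) - f(0) = s·8/(s² + 64) - 0 = 8s/(s² + 64)

Final answer: 8s/(s² + 64)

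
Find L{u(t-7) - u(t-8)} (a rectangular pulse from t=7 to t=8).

L{u(t-a)} = e^(-as)/s. L{u(t-7) - u(t-8)} = (e^(-7s) - e^(-8s))/s

Final answer: (e^(-7s) - e^(-8s))/s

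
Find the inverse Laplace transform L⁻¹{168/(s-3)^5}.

L⁻¹{n!/(s-a)^(n+1)} = t^n·e^(at) with n=4, a=3. So L⁻¹{24/(s-3)^5} = t^4·e^(3t), and L⁻¹{168/(s-3)^5} = (168/24)·t^4·e^(3t) = 7·t^4·e^(3t)

Final answer: 7·t^4·e^(3t)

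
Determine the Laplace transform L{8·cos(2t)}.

L{cos(ωt)} = s/(s² + ω²), so L{cos(2t)} = s/(s² + 4). Then L{8·cos(2t)} = 8·s/(s² + 4) = 8s/(s² + 4)

Final answer: 8s/(s² + 4)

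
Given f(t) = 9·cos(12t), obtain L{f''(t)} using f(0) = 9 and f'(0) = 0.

F(s) = 9s/(s² + 144). L{f''(t)} = s²F(s) - sf(0) - f'(0) = 9s³/(s² + 144) - 9s = (9s³ - 9s(s² + 144))/(s² + 144) = -1296s/(s² + 144)

Final answer: -1296s/(s² + 144)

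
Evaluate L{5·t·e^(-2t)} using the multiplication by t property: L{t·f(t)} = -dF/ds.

Using L{t^n·e^(at)} = n!/(s-a)^(n+1), L{t·e^(-2t)} = 1/(s+2)^2, so L{5·t·e^(-2t)} = 5·1/(s+2)^2 = 5/(s+2)^2

Final answer: 5/(s+2)^2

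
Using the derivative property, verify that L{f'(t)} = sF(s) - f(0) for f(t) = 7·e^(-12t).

f'(t) = -84e^(-12t). Direct: L{f'(t)} = -84/(s+12). Property: s·7/(s+12) - 7 = (7s - 7(s+12))/(s+12) = -84/(s+12). ✓

Final answer: -84/(s+12)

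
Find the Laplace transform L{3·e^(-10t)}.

L{e^(at)} = 1/(s-a), so L{e^(-10t)} = 1/(s+10). Then L{3·e^(-10t)} = 3/(s+10)

Final answer: 3/(s+10)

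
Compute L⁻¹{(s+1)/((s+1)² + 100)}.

Using frequency shift: L⁻¹{(s-a)/((s-a)² + b²)} = e^(at)cos(bt). Here a=-1, b=10

Final answer: e^(-t)·cos(10t)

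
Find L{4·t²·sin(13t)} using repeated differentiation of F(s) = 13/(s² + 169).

F(s) = 13/(s² + 169). F'(s) = -26s/(s² + 169)². F''(s) = -26(169 - 3s²)/(s² + 169)³ = (78s² - 4394)/(s² + 169)³. So L{t²·sin(13t)} = (-1)² F''(s) = (78s² - 4394)/(s² + 169)³. Then L{4·t²·sin(13t)} = 4·(78s² - 4394)/(s² + 169)³ = (312s² - 17576)/(s² + 169)³

Final answer: (312s² - 17576)/(s² + 169)³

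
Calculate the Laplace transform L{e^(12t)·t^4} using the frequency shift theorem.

L{e^(at)·t^n} = n!/(s-a)^(n+1), so L{e^(12t)·t^4} = 24/(s-12)^5

Final answer: 24/(s-12)^5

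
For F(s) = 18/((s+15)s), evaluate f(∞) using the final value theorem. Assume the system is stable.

f(∞) = lim_{s→0} sF(s) = lim_{s→0} 18/(s+15) = 6/5

Final answer: 6/5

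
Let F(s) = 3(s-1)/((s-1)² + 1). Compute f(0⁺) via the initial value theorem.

f(0⁺) = lim_{s→∞} sF(s) = lim_{s→∞} 3s(s-1)/((s-1)² + 1) = 3

Final answer: 3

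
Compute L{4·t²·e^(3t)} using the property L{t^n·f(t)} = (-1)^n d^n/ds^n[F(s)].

L{e^(3t)} = 1/(s-3). d/ds[1/(s-3)] = -1/(s-3)². d²/ds²[1/(s-3)] = 2/(s-3)³. So L{t²·e^(3t)} = (-1)² · 2/(s-3)³ = 2/(s-3)³. Then L{4·t²·e^(3t)} = 4·2/(s-3)³ = 8/(s-3)³

Final answer: 8/(s-3)³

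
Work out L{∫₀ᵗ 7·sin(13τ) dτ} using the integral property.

L{∫₀ᵗ f(τ)dτ} = F(s)/s with F(s) = 91/(s² + 169), so the result is (91/(s² + 169))/s = 91/(s(s² + 169))

Final answer: 91/(s(s² + 169))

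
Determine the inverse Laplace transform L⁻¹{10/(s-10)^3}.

L⁻¹{n!/(s-a)^(n+1)} = t^n·e^(at) with n=2, a=10. So L⁻¹{2/(s-10)^3} = t^2·e^(10t), and L⁻¹{10/(s-10)^3} = (10/2)·t^2·e^(10t) = 5·t^2·e^(10t)

Final answer: 5·t^2·e^(10t)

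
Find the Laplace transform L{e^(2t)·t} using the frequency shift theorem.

L{e^(at)·t^n} = n!/(s-a)^(n+1), so L{e^(2t)·t} = 1/(s-2)^2

Final answer: 1/(s-2)^2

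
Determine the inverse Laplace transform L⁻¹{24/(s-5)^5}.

L⁻¹{n!/(s-a)^(n+1)} = t^n·e^(at), so L⁻¹{24/(s-5)^5} = t^4·e^(5t)

Final answer: t^4·e^(5t)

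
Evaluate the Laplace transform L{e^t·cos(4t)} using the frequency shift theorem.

Frequency shift: L{e^(at)f(t)} = F(s-a). L{e^t·cos(4t)} = (s-1)/((s-1)² + 16)

Final answer: (s-1)/((s-1)² + 16)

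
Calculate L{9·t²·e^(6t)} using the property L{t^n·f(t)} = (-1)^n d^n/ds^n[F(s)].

L{e^(6t)} = 1/(s-6). d/ds[1/(s-6)] = -1/(s-6)². d²/ds²[1/(s-6)] = 2/(s-6)³. So L{t²·e^(6t)} = (-1)² · 2/(s-6)³ = 2/(s-6)³. Then L{9·t²·e^(6t)} = 9·2/(s-6)³ = 18/(s-6)³

Final answer: 18/(s-6)³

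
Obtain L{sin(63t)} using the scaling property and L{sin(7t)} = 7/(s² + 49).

Using L{f(at)} = (1/a)F(s/a) with a=9: L{sin(63t)} = (1/9) · 7/((s/9)² + 49) = (1/9) · 7·81/(s² + 3969) = 63/(s² + 3969)

Final answer: 63/(s² + 3969)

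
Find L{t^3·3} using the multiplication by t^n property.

L{3} = 3/s. d^1/ds^1[1/s] = -1/s². d^2/ds^2[1/s] = 2/s^3. d^3/ds^3[1/s] = -6/s^4. So L{t^3} = (-1)^{3}·-6/s^4 = 6/s^4. Then L{t^3·3} = 3·6/s^4 = 18/s^4

Final answer: 18/s^4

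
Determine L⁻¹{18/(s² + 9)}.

This is the form c·a/(s² + a²) with a = 3, c = 6. L⁻¹ = 6·sin(3t)

Final answer: 6·sin(3t)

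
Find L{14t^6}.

L{t^n} = n!/s^(n+1). So L{14t^6} = 14·6!/s^7 = 10080/s^7

Final answer: 10080/s^7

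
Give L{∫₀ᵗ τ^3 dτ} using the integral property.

L{∫₀ᵗ f(τ)dτ} = F(s)/s with f(t) = t^3. F(s) = 6/s^4, so L{∫₀ᵗ τ^3 dτ} = (6/s^4)/s = 6/s^5. (Check: ∫₀ᵗ τ^3 dτ = t^4/4.)

Final answer: 6/s^5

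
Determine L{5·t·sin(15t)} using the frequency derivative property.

L{sin(15t)} = 15/(s² + 225). By L{t·f(t)} = -F'(s): -d/ds[15/(s² + 225)] = -(15)·(-2s)/(s² + 225)² = 30s/(s² + 225)². Then L{5·t·sin(15t)} = 5·30s/(s² + 225)² = 150s/(s² + 225)²

Final answer: 150s/(s² + 225)²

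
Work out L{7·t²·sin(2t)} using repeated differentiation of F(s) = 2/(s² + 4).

F(s) = 2/(s² + 4). F'(s) = -4s/(s² + 4)². F''(s) = -4(4 - 3s²)/(s² + 4)³ = (12s² - 16)/(s² + 4)³. So L{t²·sin(2t)} = (-1)² F''(s) = (12s² - 16)/(s² + 4)³. Then L{7·t²·sin(2t)} = 7·(12s² - 16)/(s² + 4)³ = (84s² - 112)/(s² + 4)³

Final answer: (84s² - 112)/(s² + 4)³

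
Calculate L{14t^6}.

L{t^n} = n!/s^(n+1). So L{14t^6} = 14·6!/s^7 = 10080/s^7

Final answer: 10080/s^7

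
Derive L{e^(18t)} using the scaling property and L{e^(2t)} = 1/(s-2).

Using L{f(at)} = (1/a)F(s/a) with a=9 and f(t) = e^(2t): L{e^(18t)} = (1/9) · 1/((s/9)-2) = (1/9) · 9/(s-18) = 1/(s-18)

Final answer: 1/(s-18)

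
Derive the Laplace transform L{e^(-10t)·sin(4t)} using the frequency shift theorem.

Frequency shift: L{e^(at)f(t)} = F(s-a). L{e^(-10t)·sin(4t)} = 4/((s+10)² + 16)

Final answer: 4/((s+10)² + 16)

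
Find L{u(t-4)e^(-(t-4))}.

u(t-a)f(t-a) with f(t)=e^(-t). L{e^(-t)} = 1/(s+1). By time shift: e^(-4s)/(s+1)

Final answer: e^(-4s)/(s+1)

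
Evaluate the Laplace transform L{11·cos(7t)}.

L{cos(ωt)} = s/(s² + ω²), so L{cos(7t)} = s/(s² + 49). Then L{11·cos(7t)} = 11·s/(s² + 49) = 11s/(s² + 49)

Final answer: 11s/(s² + 49)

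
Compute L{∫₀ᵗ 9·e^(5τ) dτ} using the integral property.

L{∫₀ᵗ f(τ)dτ} = F(s)/s with F(s) = 9/(s-5), so L{∫₀ᵗ 9·e^(5τ) dτ} = 9/(s(s-5))

Final answer: 9/(s(s-5))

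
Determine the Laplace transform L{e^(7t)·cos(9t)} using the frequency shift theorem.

Frequency shift: L{e^(at)f(t)} = F(s-a). L{e^(7t)·cos(9t)} = (s-7)/((s-7)² + 81)

Final answer: (s-7)/((s-7)² + 81)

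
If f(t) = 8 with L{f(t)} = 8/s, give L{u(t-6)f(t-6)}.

Time shift theorem: L{u(t-a)f(t-a)} = e^(-as)F(s). Here a=6, F(s) = 8/s, so L{u(t-6)f(t-6)} = e^(-6s)·8/s

Final answer: e^(-6s)·8/s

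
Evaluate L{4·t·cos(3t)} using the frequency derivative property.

L{cos(3t)} = s/(s² + 9). Derivative: d/ds[s/(s² + 9)] = [(s² + 9) - s·2s]/(s² + 9)² = (9 - s²)/(s² + 9)². So L{t·cos(3t)} = -F'(s) = (s² - 9)/(s² + 9)². Then L{4·t·cos(3t)} = 4·(s² - 9)/(s² + 9)²

Final answer: 4·(s² - 9)/(s² + 9)²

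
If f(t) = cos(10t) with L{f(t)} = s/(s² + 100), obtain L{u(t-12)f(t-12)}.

Time shift theorem: L{u(t-a)f(t-a)} = e^(-as)F(s). Here a=12, F(s) = s/(s² + 100), so L{u(t-12)f(t-12)} = e^(-12s)·s/(s² + 100)

Final answer: e^(-12s)·s/(s² + 100)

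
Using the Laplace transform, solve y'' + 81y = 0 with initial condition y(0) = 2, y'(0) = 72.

L{y''} + 81L{y} = 0. s²Y - 2s - 72 + 81Y = 0. Y(s² + 81) = 2s + 72. Y = (2s + 72)/(s² + 81). Inverting: y(t) = 2cos(9t) + 8sin(9t)

Final answer: y(t) = 2cos(9t) + 8sin(9t)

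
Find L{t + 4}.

L{t + 4} = L{t} + 4·L{1} = 1/s² + 4/s

Final answer: 1/s² + 4/s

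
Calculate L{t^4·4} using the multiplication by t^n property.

L{4} = 4/s. d^1/ds^1[1/s] = -1/s². d^2/ds^2[1/s] = 2/s^3. d^3/ds^3[1/s] = -6/s^4. d^4/ds^4[1/s] = 24/s^5. So L{t^4} = (-1)^{4}·24/s^5 = 24/s^5. Then L{t^4·4} = 4·24/s^5 = 96/s^5

Final answer: 96/s^5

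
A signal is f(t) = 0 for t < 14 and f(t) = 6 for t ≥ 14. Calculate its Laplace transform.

f(t) = 6·u(t-14). L{u(t-14)} = e^(-14s)/s, so L{f(t)} = 6·e^(-14s)/s

Final answer: 6·e^(-14s)/s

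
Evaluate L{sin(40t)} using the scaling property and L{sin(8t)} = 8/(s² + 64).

Using L{f(at)} = (1/a)F(s/a) with a=5: L{sin(40t)} = (1/5) · 8/((s/5)² + 64) = (1/5) · 8·25/(s² + 1600) = 40/(s² + 1600)

Final answer: 40/(s² + 1600)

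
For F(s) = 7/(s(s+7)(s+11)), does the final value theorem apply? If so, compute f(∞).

Poles of sF(s) = 7/((s+7)(s+11)) are at s = -7 and s = -11, both in the left half-plane. Theorem applies. f(∞) = lim_{s→0} sF(s) = 7/(7·11) = 1/11

Final answer: 1/11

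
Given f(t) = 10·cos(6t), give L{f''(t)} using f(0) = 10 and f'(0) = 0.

F(s) = 10s/(s² + 36). L{f''(t)} = s²F(s) - sf(0) - f'(0) = 10s³/(s² + 36) - 10s = (10s³ - 10s(s² + 36))/(s² + 36) = -360s/(s² + 36)

Final answer: -360s/(s² + 36)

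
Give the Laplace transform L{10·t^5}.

L{t^n} = n!/s^(n+1), so L{t^5} = 120/s^6. Then L{10·t^5} = 10·120/s^6 = 1200/s^6

Final answer: 1200/s^6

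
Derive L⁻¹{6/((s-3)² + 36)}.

Form: b/((s-a)² + b²) → e^(at)sin(bt). With a=3, b=6

Final answer: e^(3t)·sin(6t)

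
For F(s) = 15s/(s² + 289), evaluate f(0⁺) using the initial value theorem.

f(0⁺) = lim_{s→∞} s·15s/(s² + 289) = lim_{s→∞} 15s²/(s² + 289) = 15

Final answer: 15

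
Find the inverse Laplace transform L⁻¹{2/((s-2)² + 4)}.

Using frequency shift, L⁻¹{2/((s-2)² + 4)} = e^(2t)·sin(2t)

Final answer: e^(2t)·sin(2t)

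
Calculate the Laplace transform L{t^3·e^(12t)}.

L{t^n·e^(at)} = n!/(s-a)^(n+1), so L{t^3·e^(12t)} = 6/(s-12)^4

Final answer: 6/(s-12)^4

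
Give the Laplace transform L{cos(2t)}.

L{cos(ωt)} = s/(s² + ω²), so L{cos(2t)} = s/(s² + 4)

Final answer: s/(s² + 4)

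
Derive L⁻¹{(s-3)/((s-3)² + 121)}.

Using frequency shift: L⁻¹{(s-a)/((s-a)² + b²)} = e^(at)cos(bt). Here a=3, b=11

Final answer: e^(3t)·cos(11t)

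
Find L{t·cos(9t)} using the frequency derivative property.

L{cos(9t)} = s/(s² + 81). Derivative: d/ds[s/(s² + 81)] = [(s² + 81) - s·2s]/(s² + 81)² = (81 - s²)/(s² + 81)². So L{t·cos(9t)} = -F'(s) = (s² - 81)/(s² + 81)²

Final answer: (s² - 81)/(s² + 81)²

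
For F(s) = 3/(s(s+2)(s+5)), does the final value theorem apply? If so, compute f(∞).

Poles of sF(s) = 3/((s+2)(s+5)) are at s = -2 and s = -5, both in the left half-plane. Theorem applies. f(∞) = lim_{s→0} sF(s) = 3/(2·5) = 3/10

Final answer: 3/10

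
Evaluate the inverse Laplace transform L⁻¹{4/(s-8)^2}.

L⁻¹{n!/(s-a)^(n+1)} = t^n·e^(at) with n=1, a=8. So L⁻¹{1/(s-8)^2} = t·e^(8t), and L⁻¹{4/(s-8)^2} = (4/1)·t·e^(8t) = 4·t·e^(8t)

Final answer: 4·t·e^(8t)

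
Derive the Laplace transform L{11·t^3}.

L{t^n} = n!/s^(n+1), so L{t^3} = 6/s^4. Then L{11·t^3} = 11·6/s^4 = 66/s^4

Final answer: 66/s^4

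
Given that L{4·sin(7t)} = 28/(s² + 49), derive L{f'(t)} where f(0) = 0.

L{f'(t)} = s·F(s) - f(0) = s·28/(s² + 49) - 0 = 28s/(s² + 49)

Final answer: 28s/(s² + 49)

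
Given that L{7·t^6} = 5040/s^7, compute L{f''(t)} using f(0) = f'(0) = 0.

L{f''(t)} = s²F(s) - sf(0) - f'(0) = s²·5040/s^7 - 0 - 0 = 5040/s^5

Final answer: 5040/s^5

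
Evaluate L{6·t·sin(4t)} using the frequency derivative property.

L{sin(4t)} = 4/(s² + 16). By L{t·f(t)} = -F'(s): -d/ds[4/(s² + 16)] = -(4)·(-2s)/(s² + 16)² = 8s/(s² + 16)². Then L{6·t·sin(4t)} = 6·8s/(s² + 16)² = 48s/(s² + 16)²

Final answer: 48s/(s² + 16)²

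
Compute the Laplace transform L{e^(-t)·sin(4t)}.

L{e^(at)·sin(ωt)} = ω/((s-a)² + ω²), so L{e^(-t)·sin(4t)} = 4/((s+1)² + 16)

Final answer: 4/((s+1)² + 16)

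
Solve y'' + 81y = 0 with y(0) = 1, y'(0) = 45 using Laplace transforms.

L{y''} + 81L{y} = 0. s²Y - s - 45 + 81Y = 0. Y(s² + 81) = s + 45. Y = (s + 45)/(s² + 81). Inverting: y(t) = cos(9t) + 5sin(9t)

Final answer: y(t) = cos(9t) + 5sin(9t)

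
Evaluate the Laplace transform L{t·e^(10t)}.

L{t^n·e^(at)} = n!/(s-a)^(n+1), so L{t·e^(10t)} = 1/(s-10)^2

Final answer: 1/(s-10)^2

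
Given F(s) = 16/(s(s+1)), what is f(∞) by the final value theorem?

f(∞) = lim_{s→0} s·16/(s(s+1)) = lim_{s→0} 16/(s+1) = 16/1 = 16

Final answer: 16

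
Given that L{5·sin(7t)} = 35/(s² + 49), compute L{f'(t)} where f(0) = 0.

L{f'(t)} = s·F(s) - f(0) = s·35/(s² + 49) - 0 = 35s/(s² + 49)

Final answer: 35s/(s² + 49)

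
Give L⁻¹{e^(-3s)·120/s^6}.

L⁻¹{120/s^6} = t^5. By the time shift theorem, L⁻¹{e^(-as)F(s)} = u(t-a)f(t-a) with a=3, so L⁻¹{e^(-3s)·120/s^6} = u(t-3)·(t-3)^5

Final answer: u(t-3)·(t-3)^5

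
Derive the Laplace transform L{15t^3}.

L{15t^3} = 15 · L{t^3} = 15 · 6/s^4 = 90/s^4

Final answer: 90/s^4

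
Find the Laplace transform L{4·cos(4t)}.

L{cos(ωt)} = s/(s² + ω²), so L{cos(4t)} = s/(s² + 16). Then L{4·cos(4t)} = 4·s/(s² + 16) = 4s/(s² + 16)

Final answer: 4s/(s² + 16)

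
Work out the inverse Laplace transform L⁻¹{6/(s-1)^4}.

L⁻¹{n!/(s-a)^(n+1)} = t^n·e^(at), so L⁻¹{6/(s-1)^4} = t^3·e^t

Final answer: t^3·e^t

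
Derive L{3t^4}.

L{t^n} = n!/s^(n+1). So L{3t^4} = 3·4!/s^5 = 72/s^5

Final answer: 72/s^5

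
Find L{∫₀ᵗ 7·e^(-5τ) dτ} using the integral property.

L{∫₀ᵗ f(τ)dτ} = F(s)/s with F(s) = 7/(s+5), so L{∫₀ᵗ 7·e^(-5τ) dτ} = 7/(s(s+5))

Final answer: 7/(s(s+5))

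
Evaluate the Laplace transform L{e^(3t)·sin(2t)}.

L{e^(at)·sin(ωt)} = ω/((s-a)² + ω²), so L{e^(3t)·sin(2t)} = 2/((s-3)² + 4)

Final answer: 2/((s-3)² + 4)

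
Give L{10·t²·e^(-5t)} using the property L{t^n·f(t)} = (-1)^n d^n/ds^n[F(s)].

L{e^(-5t)} = 1/(s+5). d/ds[1/(s+5)] = -1/(s+5)². d²/ds²[1/(s+5)] = 2/(s+5)³. So L{t²·e^(-5t)} = (-1)² · 2/(s+5)³ = 2/(s+5)³. Then L{10·t²·e^(-5t)} = 10·2/(s+5)³ = 20/(s+5)³

Final answer: 20/(s+5)³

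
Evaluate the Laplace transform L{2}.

L{2} = 2 · L{1} = 2/s

Final answer: 2/s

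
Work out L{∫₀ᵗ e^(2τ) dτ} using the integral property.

L{∫₀ᵗ f(τ)dτ} = F(s)/s with F(s) = 1/(s-2), so L{∫₀ᵗ e^(2τ) dτ} = 1/(s(s-2))

Final answer: 1/(s(s-2))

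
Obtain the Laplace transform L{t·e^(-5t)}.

L{t^n·e^(at)} = n!/(s-a)^(n+1), so L{t·e^(-5t)} = 1/(s+5)^2

Final answer: 1/(s+5)^2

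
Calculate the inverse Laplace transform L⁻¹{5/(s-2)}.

L⁻¹{1/(s-a)} = e^(at), so L⁻¹{1/(s-2)} = e^(2t), and L⁻¹{5/(s-2)} = 5·e^(2t)

Final answer: 5·e^(2t)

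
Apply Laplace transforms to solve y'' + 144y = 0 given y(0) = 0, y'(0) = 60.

L{y''} + 144L{y} = 0. s²Y - 0 - 60 + 144Y = 0. Y(s² + 144) = 60. Y = (60)/(s² + 144). Inverting: y(t) = 5sin(12t)

Final answer: y(t) = 5sin(12t)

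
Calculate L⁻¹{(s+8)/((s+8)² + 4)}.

Using frequency shift: L⁻¹{(s-a)/((s-a)² + b²)} = e^(at)cos(bt). Here a=-8, b=2

Final answer: e^(-8t)·cos(2t)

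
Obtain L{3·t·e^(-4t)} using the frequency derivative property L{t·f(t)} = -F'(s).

L{e^(-4t)} = 1/(s+4). By frequency derivative: L{t·e^(-4t)} = -d/ds[1/(s+4)] = -(-1)/(s+4)² = 1/(s+4)². Then L{3·t·e^(-4t)} = 3·1/(s+4)² = 3/(s+4)²

Final answer: 3/(s+4)²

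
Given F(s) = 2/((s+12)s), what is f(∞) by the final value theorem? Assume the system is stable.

f(∞) = lim_{s→0} sF(s) = lim_{s→0} 2/(s+12) = 1/6

Final answer: 1/6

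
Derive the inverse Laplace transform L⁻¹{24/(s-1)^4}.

L⁻¹{n!/(s-a)^(n+1)} = t^n·e^(at) with n=3, a=1. So L⁻¹{6/(s-1)^4} = t^3·e^t, and L⁻¹{24/(s-1)^4} = (24/6)·t^3·e^t = 4·t^3·e^t

Final answer: 4·t^3·e^t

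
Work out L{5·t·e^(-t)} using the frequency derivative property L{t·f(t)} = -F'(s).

L{e^(-t)} = 1/(s+1). By frequency derivative: L{t·e^(-t)} = -d/ds[1/(s+1)] = -(-1)/(s+1)² = 1/(s+1)². Then L{5·t·e^(-t)} = 5·1/(s+1)² = 5/(s+1)²

Final answer: 5/(s+1)²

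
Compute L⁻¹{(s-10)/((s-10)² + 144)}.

Using frequency shift: L⁻¹{(s-a)/((s-a)² + b²)} = e^(at)cos(bt). Here a=10, b=12

Final answer: e^(10t)·cos(12t)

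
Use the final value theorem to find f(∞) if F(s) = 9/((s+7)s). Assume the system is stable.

f(∞) = lim_{s→0} sF(s) = lim_{s→0} 9/(s+7) = 9/7

Final answer: 9/7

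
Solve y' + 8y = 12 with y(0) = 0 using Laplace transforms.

sY + 8Y = 12/s. Y = 12/(s(s+8)). Partial fractions: Y = 3/2/s - 3/2/(s+8)

Final answer: y(t) = 3/2(1 - e^(-8t))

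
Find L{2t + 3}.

L{2t + 3} = 2·L{t} + 3·L{1} = 2/s² + 3/s

Final answer: 2/s² + 3/s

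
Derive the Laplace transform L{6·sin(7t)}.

L{sin(ωt)} = ω/(s² + ω²), so L{sin(7t)} = 7/(s² + 49). Then L{6·sin(7t)} = 6·7/(s² + 49) = 42/(s² + 49)

Final answer: 42/(s² + 49)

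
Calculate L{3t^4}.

L{t^n} = n!/s^(n+1). So L{3t^4} = 3·4!/s^5 = 72/s^5

Final answer: 72/s^5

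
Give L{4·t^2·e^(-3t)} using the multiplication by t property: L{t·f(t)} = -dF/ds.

Using L{t^n·e^(at)} = n!/(s-a)^(n+1), L{t^2·e^(-3t)} = 2/(s+3)^3, so L{4·t^2·e^(-3t)} = 4·2/(s+3)^3 = 8/(s+3)^3

Final answer: 8/(s+3)^3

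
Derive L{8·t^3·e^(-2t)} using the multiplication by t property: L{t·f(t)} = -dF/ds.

Using L{t^n·e^(at)} = n!/(s-a)^(n+1), L{t^3·e^(-2t)} = 6/(s+2)^4, so L{8·t^3·e^(-2t)} = 8·6/(s+2)^4 = 48/(s+2)^4

Final answer: 48/(s+2)^4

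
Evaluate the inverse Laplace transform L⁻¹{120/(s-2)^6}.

L⁻¹{n!/(s-a)^(n+1)} = t^n·e^(at), so L⁻¹{120/(s-2)^6} = t^5·e^(2t)

Final answer: t^5·e^(2t)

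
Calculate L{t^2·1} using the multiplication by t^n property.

L{1} = 1/s. d^1/ds^1[1/s] = -1/s². d^2/ds^2[1/s] = 2/s^3. So L{t^2} = (-1)^{2}·2/s^3 = 2/s^3

Final answer: 2/s^3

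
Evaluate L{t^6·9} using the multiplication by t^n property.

L{9} = 9/s. d^1/ds^1[1/s] = -1/s². d^2/ds^2[1/s] = 2/s^3. d^3/ds^3[1/s] = -6/s^4. d^4/ds^4[1/s] = 24/s^5. d^5/ds^5[1/s] = -120/s^6. d^6/ds^6[1/s] = 720/s^7. So L{t^6} = (-1)^{6}·720/s^7 = 720/s^7. Then L{t^6·9} = 9·720/s^7 = 6480/s^7

Final answer: 6480/s^7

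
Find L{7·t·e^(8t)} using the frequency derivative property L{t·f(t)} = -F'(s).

L{e^(8t)} = 1/(s-8). By frequency derivative: L{t·e^(8t)} = -d/ds[1/(s-8)] = -(-1)/(s-8)² = 1/(s-8)². Then L{7·t·e^(8t)} = 7·1/(s-8)² = 7/(s-8)²

Final answer: 7/(s-8)²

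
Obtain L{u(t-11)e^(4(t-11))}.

u(t-a)f(t-a) with f(t)=e^(4t). L{e^(4t)} = 1/(s-4). By time shift: e^(-11s)/(s-4)

Final answer: e^(-11s)/(s-4)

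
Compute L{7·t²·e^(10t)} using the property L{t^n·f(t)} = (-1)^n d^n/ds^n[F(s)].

L{e^(10t)} = 1/(s-10). d/ds[1/(s-10)] = -1/(s-10)². d²/ds²[1/(s-10)] = 2/(s-10)³. So L{t²·e^(10t)} = (-1)² · 2/(s-10)³ = 2/(s-10)³. Then L{7·t²·e^(10t)} = 7·2/(s-10)³ = 14/(s-10)³

Final answer: 14/(s-10)³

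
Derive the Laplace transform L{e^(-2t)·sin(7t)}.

L{e^(at)·sin(ωt)} = ω/((s-a)² + ω²), so L{e^(-2t)·sin(7t)} = 7/((s+2)² + 49)

Final answer: 7/((s+2)² + 49)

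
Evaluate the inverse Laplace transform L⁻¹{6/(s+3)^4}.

L⁻¹{n!/(s-a)^(n+1)} = t^n·e^(at), so L⁻¹{6/(s+3)^4} = t^3·e^(-3t)

Final answer: t^3·e^(-3t)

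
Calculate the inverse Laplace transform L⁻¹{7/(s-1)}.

L⁻¹{1/(s-a)} = e^(at), so L⁻¹{1/(s-1)} = e^t, and L⁻¹{7/(s-1)} = 7·e^t

Final answer: 7·e^t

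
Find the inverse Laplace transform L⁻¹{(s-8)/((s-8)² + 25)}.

Using frequency shift, L⁻¹{(s-8)/((s-8)² + 25)} = e^(8t)·cos(5t)

Final answer: e^(8t)·cos(5t)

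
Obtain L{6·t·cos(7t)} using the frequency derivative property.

L{cos(7t)} = s/(s² + 49). Derivative: d/ds[s/(s² + 49)] = [(s² + 49) - s·2s]/(s² + 49)² = (49 - s²)/(s² + 49)². So L{t·cos(7t)} = -F'(s) = (s² - 49)/(s² + 49)². Then L{6·t·cos(7t)} = 6·(s² - 49)/(s² + 49)²

Final answer: 6·(s² - 49)/(s² + 49)²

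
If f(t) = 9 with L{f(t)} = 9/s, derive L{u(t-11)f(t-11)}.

Time shift theorem: L{u(t-a)f(t-a)} = e^(-as)F(s). Here a=11, F(s) = 9/s, so L{u(t-11)f(t-11)} = e^(-11s)·9/s

Final answer: e^(-11s)·9/s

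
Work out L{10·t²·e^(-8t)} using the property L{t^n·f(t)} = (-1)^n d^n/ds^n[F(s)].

L{e^(-8t)} = 1/(s+8). d/ds[1/(s+8)] = -1/(s+8)². d²/ds²[1/(s+8)] = 2/(s+8)³. So L{t²·e^(-8t)} = (-1)² · 2/(s+8)³ = 2/(s+8)³. Then L{10·t²·e^(-8t)} = 10·2/(s+8)³ = 20/(s+8)³

Final answer: 20/(s+8)³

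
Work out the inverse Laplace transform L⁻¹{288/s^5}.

L⁻¹{n!/s^(n+1)} = t^n with n=4. So L⁻¹{24/s^5} = t^4, and L⁻¹{288/s^5} = (288/24)·t^4 = 12·t^4

Final answer: 12·t^4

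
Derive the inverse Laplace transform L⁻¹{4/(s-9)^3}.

L⁻¹{n!/(s-a)^(n+1)} = t^n·e^(at) with n=2, a=9. So L⁻¹{2/(s-9)^3} = t^2·e^(9t), and L⁻¹{4/(s-9)^3} = (4/2)·t^2·e^(9t) = 2·t^2·e^(9t)

Final answer: 2·t^2·e^(9t)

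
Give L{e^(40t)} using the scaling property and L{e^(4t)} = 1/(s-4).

Using L{f(at)} = (1/a)F(s/a) with a=10 and f(t) = e^(4t): L{e^(40t)} = (1/10) · 1/((s/10)-4) = (1/10) · 10/(s-40) = 1/(s-40)

Final answer: 1/(s-40)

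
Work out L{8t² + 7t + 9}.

L{8t² + 7t + 9} = 8·2/s³ + 7/s² + 9/s = 16/s³ + 7/s² + 9/s

Final answer: 16/s³ + 7/s² + 9/s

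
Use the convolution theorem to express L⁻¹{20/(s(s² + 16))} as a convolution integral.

20/(s(s² + 16)) = (1/s)·(20/(s² + 16)) = L{1}·L{5·sin(4t)}. So f(t) = 1*(5·sin(4t)) = ∫₀ᵗ 5·sin(4τ) dτ

Final answer: ∫₀ᵗ 5·sin(4τ) dτ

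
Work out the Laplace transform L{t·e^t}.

L{t^n·e^(at)} = n!/(s-a)^(n+1), so L{t·e^t} = 1/(s-1)^2

Final answer: 1/(s-1)^2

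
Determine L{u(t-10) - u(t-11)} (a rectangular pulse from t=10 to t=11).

L{u(t-a)} = e^(-as)/s. L{u(t-10) - u(t-11)} = (e^(-10s) - e^(-11s))/s

Final answer: (e^(-10s) - e^(-11s))/s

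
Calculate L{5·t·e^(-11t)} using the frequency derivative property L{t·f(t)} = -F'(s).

L{e^(-11t)} = 1/(s+11). By frequency derivative: L{t·e^(-11t)} = -d/ds[1/(s+11)] = -(-1)/(s+11)² = 1/(s+11)². Then L{5·t·e^(-11t)} = 5·1/(s+11)² = 5/(s+11)²

Final answer: 5/(s+11)²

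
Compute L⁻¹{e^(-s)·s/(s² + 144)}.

L⁻¹{s/(s² + 144)} = cos(12t). By the time shift theorem, L⁻¹{e^(-as)F(s)} = u(t-a)f(t-a) with a=1, so L⁻¹{e^(-s)·s/(s² + 144)} = u(t-1)·cos(12(t-1))

Final answer: u(t-1)·cos(12(t-1))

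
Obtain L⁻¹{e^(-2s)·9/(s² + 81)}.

L⁻¹{9/(s² + 81)} = sin(9t). By the time shift theorem, L⁻¹{e^(-as)F(s)} = u(t-a)f(t-a) with a=2, so L⁻¹{e^(-2s)·9/(s² + 81)} = u(t-2)·sin(9(t-2))

Final answer: u(t-2)·sin(9(t-2))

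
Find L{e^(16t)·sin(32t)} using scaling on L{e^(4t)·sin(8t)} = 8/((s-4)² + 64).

Scaling with a=4: L{e^(16t)·sin(32t)} = (1/4) · 8/((s/4-4)² + 64). Simplifying: 32/((s-16)² + 1024)

Final answer: 32/((s-16)² + 1024)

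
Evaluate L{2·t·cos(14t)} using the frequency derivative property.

L{cos(14t)} = s/(s² + 196). Derivative: d/ds[s/(s² + 196)] = [(s² + 196) - s·2s]/(s² + 196)² = (196 - s²)/(s² + 196)². So L{t·cos(14t)} = -F'(s) = (s² - 196)/(s² + 196)². Then L{2·t·cos(14t)} = 2·(s² - 196)/(s² + 196)²

Final answer: 2·(s² - 196)/(s² + 196)²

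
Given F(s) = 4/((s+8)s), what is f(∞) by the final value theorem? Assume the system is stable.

f(∞) = lim_{s→0} sF(s) = lim_{s→0} 4/(s+8) = 1/2

Final answer: 1/2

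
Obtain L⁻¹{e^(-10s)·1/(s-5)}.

L⁻¹{1/(s-5)} = e^(5t). By the time shift theorem, L⁻¹{e^(-as)F(s)} = u(t-a)f(t-a) with a=10, so L⁻¹{e^(-10s)·1/(s-5)} = u(t-10)·e^(5(t-10))

Final answer: u(t-10)·e^(5(t-10))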